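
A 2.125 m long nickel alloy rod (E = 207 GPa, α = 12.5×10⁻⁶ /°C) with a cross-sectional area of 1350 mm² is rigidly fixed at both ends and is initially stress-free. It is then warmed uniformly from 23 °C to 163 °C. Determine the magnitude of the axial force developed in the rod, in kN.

With zero net strain, σ = E·αΔT = 207 GPa × 12.5×10⁻⁶ × 140 = 362.2 MPa.
P = AEαΔT = 1350 × 207×10³ × 12.5×10⁻⁶ × 140 = 489 kN (compressive).

P ≈ 489 kN (compressive)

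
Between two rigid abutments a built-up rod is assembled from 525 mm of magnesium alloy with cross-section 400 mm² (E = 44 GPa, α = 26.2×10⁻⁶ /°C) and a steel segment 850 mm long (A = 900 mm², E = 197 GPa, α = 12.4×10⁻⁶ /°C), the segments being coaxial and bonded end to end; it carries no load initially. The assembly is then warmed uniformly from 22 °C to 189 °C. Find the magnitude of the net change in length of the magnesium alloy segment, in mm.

With the walls removed the bar would change length by δ_free = Σ αᵢΔT Lᵢ = 26.2×10⁻⁶×167×525 + 12.4×10⁻⁶×167×850 = 4.057 mm.
The walls prevent any net length change, so an axial force P (same in every segment) develops. Compatibility: P · Σ Lᵢ/(AᵢEᵢ) = δ_free.
The series flexibility is Σ Lᵢ/(AᵢEᵢ) = 525/(400×44×10³) + 850/(900×197×10³) = 3.462×10⁻⁵ mm/N.
So P = 4.057 / 3.462×10⁻⁵ = 117.2 kN, compressive.
For the magnesium alloy segment, free thermal change = 26.2×10⁻⁶×167×525 = 2.297 mm and elastic change from P = 117200×525/(400×44×10³) = 3.495 mm; these oppose, so the net change is 1.2 mm (segment shortens).

|ΔL| ≈ 1.2 mm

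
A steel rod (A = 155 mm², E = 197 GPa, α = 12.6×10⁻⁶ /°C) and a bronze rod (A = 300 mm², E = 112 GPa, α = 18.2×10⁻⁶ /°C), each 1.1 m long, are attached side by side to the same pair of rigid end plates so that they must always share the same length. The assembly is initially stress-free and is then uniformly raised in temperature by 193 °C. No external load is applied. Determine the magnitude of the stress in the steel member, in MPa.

σ ≈ 112 MPa (tensile)

The bronze has the larger α, so on heating it would change length more than the steel if both were free. The rigid plates force a common final length, so the bronze is put into compression and the steel into tension, with equal and opposite forces P (no external load).
Setting the final lengths equal and cancelling L: (α₁ − α₂)ΔT = P/(A₁E₁) + P/(A₂E₂).
|α₁ − α₂|·ΔT = 5.6×10⁻⁶ × 193 = 0.001081.
1/(A₁E₁) + 1/(A₂E₂) = 1/(155×197×10³) + 1/(300×112×10³) = 6.251×10⁻⁸ N⁻¹.
P = 0.001081 / 6.251×10⁻⁸ = 17290 N = 17.29 kN.
σ_{steel} = P/A₁ = 17290/155 = 111.5 MPa, tensile.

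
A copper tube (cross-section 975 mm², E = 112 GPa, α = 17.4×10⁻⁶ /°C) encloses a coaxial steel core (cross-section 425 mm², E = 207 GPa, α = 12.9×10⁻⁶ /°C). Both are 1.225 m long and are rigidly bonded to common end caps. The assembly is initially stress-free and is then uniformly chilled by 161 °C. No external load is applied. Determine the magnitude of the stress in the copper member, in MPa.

σ ≈ 36.2 MPa (tensile)

Both members must finish at the same length. With the larger α, the copper tends to over-contract; the plates restrain it, putting the copper in tension and the steel in compression. With no external load the two internal forces are equal and opposite, magnitude P.
Equating the net (thermal + elastic) strains gives |α₁ − α₂|·ΔT = P·[1/(A₁E₁) + 1/(A₂E₂)].
|α₁ − α₂|·ΔT = 4.5×10⁻⁶ × 161 = 0.0007245.
1/(A₁E₁) + 1/(A₂E₂) = 1/(975×112×10³) + 1/(425×207×10³) = 2.052×10⁻⁸ N⁻¹.
P = 0.0007245 / 2.052×10⁻⁸ = 35300 N = 35.3 kN.
σ_{copper} = P/A₁ = 35300/975 = 36.2 MPa, tensile.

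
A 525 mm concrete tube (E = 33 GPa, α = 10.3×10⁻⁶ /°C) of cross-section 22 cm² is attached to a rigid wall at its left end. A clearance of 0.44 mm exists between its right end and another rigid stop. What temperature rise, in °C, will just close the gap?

The gap closes when αΔT L = 0.44 mm, since the tube is still unstressed at that instant.
ΔT = 0.44 / (10.3×10⁻⁶ × 525) = 81.37 °C.

ΔT ≈ 81.4 °C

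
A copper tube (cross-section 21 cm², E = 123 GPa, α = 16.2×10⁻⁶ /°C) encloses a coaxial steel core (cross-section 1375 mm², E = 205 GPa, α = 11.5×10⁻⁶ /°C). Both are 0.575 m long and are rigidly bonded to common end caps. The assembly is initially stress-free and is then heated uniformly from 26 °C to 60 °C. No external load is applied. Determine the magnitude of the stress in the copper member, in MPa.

σ ≈ 10.3 MPa (compressive)

Equilibrium of a rigid end plate with no external load gives equal and opposite internal forces ±P in the two members. Since α_{copper} > α_{steel}, heating drives the copper into compression and the steel into tension.
Equating the net (thermal + elastic) strains gives |α₁ − α₂|·ΔT = P·[1/(A₁E₁) + 1/(A₂E₂)].
|α₁ − α₂|·ΔT = 4.7×10⁻⁶ × 34 = 0.0001598.
1/(A₁E₁) + 1/(A₂E₂) = 1/(2100×123×10³) + 1/(1375×205×10³) = 7.419×10⁻⁹ N⁻¹.
P = 0.0001598 / 7.419×10⁻⁹ = 21540 N = 21.54 kN.
σ_{copper} = P/A₁ = 21540/2100 = 10.26 MPa, compressive.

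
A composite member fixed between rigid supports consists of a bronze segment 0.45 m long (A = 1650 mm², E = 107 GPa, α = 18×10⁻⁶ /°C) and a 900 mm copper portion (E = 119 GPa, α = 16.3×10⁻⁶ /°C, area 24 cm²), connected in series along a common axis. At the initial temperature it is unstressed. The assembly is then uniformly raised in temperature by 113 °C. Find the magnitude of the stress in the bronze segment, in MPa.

If the supports were absent, the total length change would be Σ αᵢΔT Lᵢ = 18×10⁻⁶×113×450 + 16.3×10⁻⁶×113×900 = 2.573 mm.
Since the ends are fixed, an axial force P builds up, equal in every segment, with P · Σ Lᵢ/(AᵢEᵢ) = δ_free.
Σ Lᵢ/(AᵢEᵢ) = 450/(1650×107×10³) + 900/(2400×119×10³) = 5.7×10⁻⁶ mm/N.
P = 2.573 / 5.7×10⁻⁶ = 451400 N = 451.4 kN, compressive.
σ_{bronze} = P / A = 451400 / 1650 = 273.6 MPa.

σ ≈ 274 MPa (compressive)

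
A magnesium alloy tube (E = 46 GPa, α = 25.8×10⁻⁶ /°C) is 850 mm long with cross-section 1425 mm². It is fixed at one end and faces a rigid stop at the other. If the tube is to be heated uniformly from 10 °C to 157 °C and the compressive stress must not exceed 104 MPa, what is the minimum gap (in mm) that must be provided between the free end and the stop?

g ≈ 1.3 mm

Free expansion if unrestrained: δ_free = αΔT L = 25.8×10⁻⁶ × 147 × 850 = 3.224 mm.
A stress of 104 MPa corresponds to the wall pushing the tube back by σL/E = 104×850/(46×10³) = 1.922 mm.
So the gap has to take up the difference, g_min = δ_free − σL/E = 3.224 − 1.922 = 1.302 mm.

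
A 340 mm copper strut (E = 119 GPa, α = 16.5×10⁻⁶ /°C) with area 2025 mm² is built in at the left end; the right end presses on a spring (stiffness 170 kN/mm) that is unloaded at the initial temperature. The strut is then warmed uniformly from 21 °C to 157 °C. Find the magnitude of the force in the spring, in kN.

P ≈ 105 kN

Free thermal expansion: δ_free = αΔT L = 16.5×10⁻⁶ × 136 × 340 = 0.763 mm.
Let P be the compressive force at the spring. The strut shortens elastically by PL/(AE) and the spring compresses by P/k; together these equal δ_free.
So P = δ_free / [L/(AE) + 1/k] = 0.763 / [ 340/(2025×119×10³) + 1/(170×10³) ].
P = 0.763 / 7.293×10⁻⁶ = 104600 N.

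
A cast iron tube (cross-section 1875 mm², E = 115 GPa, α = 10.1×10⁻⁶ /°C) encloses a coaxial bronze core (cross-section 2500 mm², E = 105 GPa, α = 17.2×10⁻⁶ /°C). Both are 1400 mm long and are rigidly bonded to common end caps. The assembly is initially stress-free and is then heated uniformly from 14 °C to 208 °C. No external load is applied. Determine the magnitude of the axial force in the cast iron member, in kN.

The bronze has the larger α, so on heating it would change length more than the cast iron if both were free. The rigid plates force a common final length, so the bronze is put into compression and the cast iron into tension, with equal and opposite forces P (no external load).
Setting the final lengths equal and cancelling L: (α₁ − α₂)ΔT = P/(A₁E₁) + P/(A₂E₂).
|α₁ − α₂|·ΔT = 7.1×10⁻⁶ × 194 = 0.001377.
1/(A₁E₁) + 1/(A₂E₂) = 1/(1875×115×10³) + 1/(2500×105×10³) = 8.447×10⁻⁹ N⁻¹.
So P = 0.001377 / 8.447×10⁻⁹ = 163.1 kN.

P ≈ 163 kN (tensile in the cast iron)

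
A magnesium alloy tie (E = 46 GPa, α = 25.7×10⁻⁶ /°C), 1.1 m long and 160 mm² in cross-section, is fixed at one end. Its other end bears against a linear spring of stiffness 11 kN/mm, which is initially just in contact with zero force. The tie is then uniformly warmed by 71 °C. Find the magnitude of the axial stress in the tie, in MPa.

σ ≈ 52.2 MPa (compressive)

If the spring were absent the tie would lengthen by αΔT L = 25.7×10⁻⁶ × 71 × 1100 = 2.007 mm.
With a force P in the spring, the elastic change of the tie is PL/(AE) and that of the spring is P/k; compatibility requires their sum to equal δ_free.
So P = δ_free / [L/(AE) + 1/k] = 2.007 / [ 1100/(160×46×10³) + 1/(11×10³) ].
P = 2.007 / 0.0002404 = 8350 N.
σ = P/A = 8350/160 = 52.19 MPa.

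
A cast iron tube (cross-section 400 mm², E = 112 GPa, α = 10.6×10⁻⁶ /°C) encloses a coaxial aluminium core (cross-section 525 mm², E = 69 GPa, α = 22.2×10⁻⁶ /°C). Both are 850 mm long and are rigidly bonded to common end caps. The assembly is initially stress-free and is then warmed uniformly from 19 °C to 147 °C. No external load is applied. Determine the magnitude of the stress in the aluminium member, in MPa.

The aluminium has the larger α, so on heating it would change length more than the cast iron if both were free. The rigid plates force a common final length, so the aluminium is put into compression and the cast iron into tension, with equal and opposite forces P (no external load).
Equating the net (thermal + elastic) strains gives |α₁ − α₂|·ΔT = P·[1/(A₁E₁) + 1/(A₂E₂)].
|α₁ − α₂|·ΔT = 11.6×10⁻⁶ × 128 = 0.001485.
1/(A₁E₁) + 1/(A₂E₂) = 1/(400×112×10³) + 1/(525×69×10³) = 4.993×10⁻⁸ N⁻¹.
So P = 0.001485 / 4.993×10⁻⁸ = 29.74 kN.
σ_{aluminium} = P/A₂ = 29740/525 = 56.65 MPa, compressive.

σ ≈ 56.6 MPa (compressive)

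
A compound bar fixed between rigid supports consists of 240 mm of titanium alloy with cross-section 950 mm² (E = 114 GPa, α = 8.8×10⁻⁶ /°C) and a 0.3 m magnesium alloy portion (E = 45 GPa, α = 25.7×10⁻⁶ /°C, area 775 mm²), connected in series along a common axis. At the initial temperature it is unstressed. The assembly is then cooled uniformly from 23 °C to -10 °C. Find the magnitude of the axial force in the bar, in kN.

P ≈ 30 kN (tensile)

If the supports were absent, the total length change would be Σ αᵢΔT Lᵢ = 8.8×10⁻⁶×33×240 + 25.7×10⁻⁶×33×300 = 0.3241 mm.
Since the ends are fixed, an axial force P builds up, equal in every segment, with P · Σ Lᵢ/(AᵢEᵢ) = δ_free.
The series flexibility is Σ Lᵢ/(AᵢEᵢ) = 240/(950×114×10³) + 300/(775×45×10³) = 1.082×10⁻⁵ mm/N.
Hence P = δ_free / Σ(L/AE) = 0.3241/1.082×10⁻⁵ = 29.96 kN (tensile).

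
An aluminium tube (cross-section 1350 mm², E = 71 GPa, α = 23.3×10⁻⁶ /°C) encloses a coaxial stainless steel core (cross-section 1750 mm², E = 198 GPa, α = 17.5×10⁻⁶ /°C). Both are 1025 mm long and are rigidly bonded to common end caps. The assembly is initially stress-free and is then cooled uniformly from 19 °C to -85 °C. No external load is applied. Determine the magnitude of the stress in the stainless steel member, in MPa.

The aluminium has the larger α, so on cooling it would change length more than the stainless steel if both were free. The rigid plates force a common final length, so the aluminium is put into tension and the stainless steel into compression, with equal and opposite forces P (no external load).
Compatibility of the two members (thermal + elastic change equal): (α₁ − α₂)ΔT = P·[1/(A₁E₁) + 1/(A₂E₂)].
|α₁ − α₂|·ΔT = 5.8×10⁻⁶ × 104 = 0.0006032.
1/(A₁E₁) + 1/(A₂E₂) = 1/(1350×71×10³) + 1/(1750×198×10³) = 1.332×10⁻⁸ N⁻¹.
So P = 0.0006032 / 1.332×10⁻⁸ = 45.29 kN.
σ_{stainless steel} = P/A₂ = 45290/1750 = 25.88 MPa, compressive.

σ ≈ 25.9 MPa (compressive)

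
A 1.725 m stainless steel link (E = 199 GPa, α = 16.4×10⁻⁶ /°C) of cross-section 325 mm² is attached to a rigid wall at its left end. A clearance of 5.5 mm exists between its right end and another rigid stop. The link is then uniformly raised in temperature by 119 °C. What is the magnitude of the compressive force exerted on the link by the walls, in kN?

P ≈ 0 kN

Unrestrained expansion: δ_free = αΔT L = 16.4×10⁻⁶ × 119 × 1725 = 3.367 mm.
Since δ_free = 3.37 mm is less than the 5.5 mm gap, the link never touches the wall. No axial force develops.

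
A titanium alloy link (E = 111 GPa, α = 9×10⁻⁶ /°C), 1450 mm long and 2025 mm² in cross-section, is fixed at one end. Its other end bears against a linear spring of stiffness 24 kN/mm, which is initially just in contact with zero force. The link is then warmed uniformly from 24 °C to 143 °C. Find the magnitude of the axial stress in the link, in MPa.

If the spring were absent the link would lengthen by αΔT L = 9×10⁻⁶ × 119 × 1450 = 1.553 mm.
With a force P in the spring, the elastic change of the link is PL/(AE) and that of the spring is P/k; compatibility requires their sum to equal δ_free.
P [ L/(AE) + 1/k ] = δ_free → P [ 1450/(2025×111×10³) + 1/(24×10³) ] = 1.553.
P = 1.553 / 4.812×10⁻⁵ = 32270 N.
σ = P/A = 32270/2025 = 15.94 MPa.

σ ≈ 15.9 MPa (compressive)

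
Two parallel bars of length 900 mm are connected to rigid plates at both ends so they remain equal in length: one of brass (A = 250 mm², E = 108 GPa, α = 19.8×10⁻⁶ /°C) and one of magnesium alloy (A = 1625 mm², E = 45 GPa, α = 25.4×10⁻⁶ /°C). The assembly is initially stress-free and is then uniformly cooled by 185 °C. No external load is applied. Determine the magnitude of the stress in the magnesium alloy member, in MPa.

Equilibrium of a rigid end plate with no external load gives equal and opposite internal forces ±P in the two members. Since α_{magnesium alloy} > α_{brass}, cooling drives the magnesium alloy into tension and the brass into compression.
Equating the net (thermal + elastic) strains gives |α₁ − α₂|·ΔT = P·[1/(A₁E₁) + 1/(A₂E₂)].
|α₁ − α₂|·ΔT = 5.6×10⁻⁶ × 185 = 0.001036.
1/(A₁E₁) + 1/(A₂E₂) = 1/(250×108×10³) + 1/(1625×45×10³) = 5.071×10⁻⁸ N⁻¹.
So P = 0.001036 / 5.071×10⁻⁸ = 20.43 kN.
σ_{magnesium alloy} = P/A₂ = 20430/1625 = 12.57 MPa, tensile.

σ ≈ 12.6 MPa (tensile)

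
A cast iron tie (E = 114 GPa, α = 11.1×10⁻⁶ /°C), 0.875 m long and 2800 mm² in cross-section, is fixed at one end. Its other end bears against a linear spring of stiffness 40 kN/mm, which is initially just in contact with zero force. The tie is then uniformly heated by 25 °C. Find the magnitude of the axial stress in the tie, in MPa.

If the spring were absent the tie would lengthen by αΔT L = 11.1×10⁻⁶ × 25 × 875 = 0.2428 mm.
Let P be the compressive force at the spring. The tie shortens elastically by PL/(AE) and the spring compresses by P/k; together these equal δ_free.
So P = δ_free / [L/(AE) + 1/k] = 0.2428 / [ 875/(2800×114×10³) + 1/(40×10³) ].
P = 0.2428 / 2.774×10⁻⁵ = 8753 N.
σ = P/A = 8753/2800 = 3.126 MPa.

σ ≈ 3.13 MPa (compressive)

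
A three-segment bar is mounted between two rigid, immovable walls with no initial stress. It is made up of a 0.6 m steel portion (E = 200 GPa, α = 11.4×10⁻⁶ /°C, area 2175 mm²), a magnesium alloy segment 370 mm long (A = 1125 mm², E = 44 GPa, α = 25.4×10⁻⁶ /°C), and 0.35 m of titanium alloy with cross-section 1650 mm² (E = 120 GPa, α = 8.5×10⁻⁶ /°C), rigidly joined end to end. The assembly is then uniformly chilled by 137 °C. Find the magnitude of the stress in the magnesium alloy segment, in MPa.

σ ≈ 220 MPa (tensile)

If the supports were absent, the total length change would be Σ αᵢΔT Lᵢ = 11.4×10⁻⁶×137×600 + 25.4×10⁻⁶×137×370 + 8.5×10⁻⁶×137×350 = 2.632 mm.
The rigid supports impose zero overall length change; the single axial force P common to all segments must satisfy P Σ Lᵢ/(AᵢEᵢ) = δ_free.
The series flexibility is Σ Lᵢ/(AᵢEᵢ) = 600/(2175×200×10³) + 370/(1125×44×10³) + 350/(1650×120×10³) = 1.062×10⁻⁵ mm/N.
P = 2.632 / 1.062×10⁻⁵ = 247800 N = 247.8 kN, tensile.
σ_{magnesium alloy} = P / A = 247800 / 1125 = 220.3 MPa.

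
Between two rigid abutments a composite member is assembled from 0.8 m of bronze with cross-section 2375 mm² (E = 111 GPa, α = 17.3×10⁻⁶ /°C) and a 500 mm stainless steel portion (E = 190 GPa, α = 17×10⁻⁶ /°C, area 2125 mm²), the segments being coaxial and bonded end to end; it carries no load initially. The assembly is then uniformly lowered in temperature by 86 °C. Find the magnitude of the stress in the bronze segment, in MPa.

σ ≈ 189 MPa (tensile)

With the walls removed the bar would change length by δ_free = Σ αᵢΔT Lᵢ = 17.3×10⁻⁶×86×800 + 17×10⁻⁶×86×500 = 1.921 mm.
Since the ends are fixed, an axial force P builds up, equal in every segment, with P · Σ Lᵢ/(AᵢEᵢ) = δ_free.
The series flexibility is Σ Lᵢ/(AᵢEᵢ) = 800/(2375×111×10³) + 500/(2125×190×10³) = 4.273×10⁻⁶ mm/N.
Hence P = δ_free / Σ(L/AE) = 1.921/4.273×10⁻⁶ = 449.6 kN (tensile).
σ_{bronze} = P / A = 449600 / 2375 = 189.3 MPa.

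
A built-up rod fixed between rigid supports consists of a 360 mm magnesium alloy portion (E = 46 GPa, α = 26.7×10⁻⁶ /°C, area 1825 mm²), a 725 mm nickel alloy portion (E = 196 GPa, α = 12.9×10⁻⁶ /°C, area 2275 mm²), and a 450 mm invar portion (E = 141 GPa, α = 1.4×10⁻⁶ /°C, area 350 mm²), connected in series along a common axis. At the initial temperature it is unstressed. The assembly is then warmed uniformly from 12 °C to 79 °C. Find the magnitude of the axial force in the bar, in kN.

Free thermal expansion of the whole bar: Σ αᵢΔT Lᵢ = 26.7×10⁻⁶×67×360 + 12.9×10⁻⁶×67×725 + 1.4×10⁻⁶×67×450 = 1.313 mm.
The rigid supports impose zero overall length change; the single axial force P common to all segments must satisfy P Σ Lᵢ/(AᵢEᵢ) = δ_free.
The series flexibility is Σ Lᵢ/(AᵢEᵢ) = 360/(1825×46×10³) + 725/(2275×196×10³) + 450/(350×141×10³) = 1.503×10⁻⁵ mm/N.
Hence P = δ_free / Σ(L/AE) = 1.313/1.503×10⁻⁵ = 87.33 kN (compressive).

P ≈ 87.3 kN (compressive)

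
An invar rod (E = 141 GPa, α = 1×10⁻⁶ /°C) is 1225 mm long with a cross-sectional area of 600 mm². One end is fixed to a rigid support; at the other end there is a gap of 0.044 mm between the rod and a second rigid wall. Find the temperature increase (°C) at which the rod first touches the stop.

Contact occurs when the free expansion equals the gap: αΔT L = 0.044 mm.
So ΔT = g/(αL) = 0.044/(1×10⁻⁶ × 1225) = 35.92 °C.

ΔT ≈ 35.9 °C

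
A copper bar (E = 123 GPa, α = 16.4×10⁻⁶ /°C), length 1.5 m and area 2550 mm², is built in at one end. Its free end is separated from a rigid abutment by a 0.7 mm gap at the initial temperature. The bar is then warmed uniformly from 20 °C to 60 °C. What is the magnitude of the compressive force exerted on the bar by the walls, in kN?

P ≈ 59.4 kN

Unrestrained expansion: δ_free = αΔT L = 16.4×10⁻⁶ × 40 × 1500 = 0.984 mm.
The gap closes (δ_free > 0.7 mm) and the wall then resists a further 0.984 − 0.7 = 0.284 mm of expansion.
So σ = E(δ_free − g)/L = 123×10³ × 0.284/1500 = 23.29 MPa.
Force on the wall = σA = 23.29 × 2550 mm² = 59.38 kN.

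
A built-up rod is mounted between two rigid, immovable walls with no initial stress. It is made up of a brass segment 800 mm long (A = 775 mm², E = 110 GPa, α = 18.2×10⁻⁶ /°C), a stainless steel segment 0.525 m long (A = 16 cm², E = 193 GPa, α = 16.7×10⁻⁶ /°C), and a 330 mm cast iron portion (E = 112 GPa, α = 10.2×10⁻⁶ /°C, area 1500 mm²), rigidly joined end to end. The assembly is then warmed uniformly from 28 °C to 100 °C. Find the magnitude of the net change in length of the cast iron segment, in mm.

|ΔL| ≈ 0.047 mm

Free thermal expansion of the whole bar: Σ αᵢΔT Lᵢ = 18.2×10⁻⁶×72×800 + 16.7×10⁻⁶×72×525 + 10.2×10⁻⁶×72×330 = 1.922 mm.
The rigid supports impose zero overall length change; the single axial force P common to all segments must satisfy P Σ Lᵢ/(AᵢEᵢ) = δ_free.
The series flexibility is Σ Lᵢ/(AᵢEᵢ) = 800/(775×110×10³) + 525/(1600×193×10³) + 330/(1500×112×10³) = 1.305×10⁻⁵ mm/N.
P = 1.922 / 1.305×10⁻⁵ = 147300 N = 147.3 kN, compressive.
For the cast iron segment, free thermal change = 10.2×10⁻⁶×72×330 = 0.2424 mm and elastic change from P = 147300×330/(1500×112×10³) = 0.2893 mm; these oppose, so the net change is 0.047 mm (segment shortens).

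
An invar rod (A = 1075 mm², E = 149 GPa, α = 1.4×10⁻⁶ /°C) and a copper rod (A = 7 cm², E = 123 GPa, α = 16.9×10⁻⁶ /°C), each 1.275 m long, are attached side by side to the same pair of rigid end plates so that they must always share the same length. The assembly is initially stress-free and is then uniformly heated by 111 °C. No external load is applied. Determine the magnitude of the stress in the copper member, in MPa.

Equilibrium of a rigid end plate with no external load gives equal and opposite internal forces ±P in the two members. Since α_{copper} > α_{invar}, heating drives the copper into compression and the invar into tension.
Equating the net (thermal + elastic) strains gives |α₁ − α₂|·ΔT = P·[1/(A₁E₁) + 1/(A₂E₂)].
|α₁ − α₂|·ΔT = 15.5×10⁻⁶ × 111 = 0.00172.
1/(A₁E₁) + 1/(A₂E₂) = 1/(1075×149×10³) + 1/(700×123×10³) = 1.786×10⁻⁸ N⁻¹.
P = 0.00172 / 1.786×10⁻⁸ = 96350 N = 96.35 kN.
σ_{copper} = P/A₂ = 96350/700 = 137.6 MPa, compressive.

σ ≈ 138 MPa (compressive)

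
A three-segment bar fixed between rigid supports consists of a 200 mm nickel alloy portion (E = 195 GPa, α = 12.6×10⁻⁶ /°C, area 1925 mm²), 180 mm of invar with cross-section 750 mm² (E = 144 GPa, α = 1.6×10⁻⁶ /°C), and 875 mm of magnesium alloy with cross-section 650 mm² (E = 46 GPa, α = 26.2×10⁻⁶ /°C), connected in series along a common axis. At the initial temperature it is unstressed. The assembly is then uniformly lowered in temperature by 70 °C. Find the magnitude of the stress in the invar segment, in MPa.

With the walls removed the bar would change length by δ_free = Σ αᵢΔT Lᵢ = 12.6×10⁻⁶×70×200 + 1.6×10⁻⁶×70×180 + 26.2×10⁻⁶×70×875 = 1.801 mm.
Since the ends are fixed, an axial force P builds up, equal in every segment, with P · Σ Lᵢ/(AᵢEᵢ) = δ_free.
Σ Lᵢ/(AᵢEᵢ) = 200/(1925×195×10³) + 180/(750×144×10³) + 875/(650×46×10³) = 3.146×10⁻⁵ mm/N.
So P = 1.801 / 3.146×10⁻⁵ = 57.25 kN, tensile.
σ_{invar} = P / A = 57250 / 750 = 76.33 MPa.

σ ≈ 76.3 MPa (tensile)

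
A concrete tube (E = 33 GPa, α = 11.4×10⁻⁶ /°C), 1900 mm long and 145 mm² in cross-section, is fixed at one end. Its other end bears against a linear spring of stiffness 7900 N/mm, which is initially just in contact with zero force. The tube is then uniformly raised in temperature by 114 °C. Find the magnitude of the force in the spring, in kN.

P ≈ 4.72 kN

Free thermal expansion: δ_free = αΔT L = 11.4×10⁻⁶ × 114 × 1900 = 2.469 mm.
Let P be the compressive force at the spring. The tube shortens elastically by PL/(AE) and the spring compresses by P/k; together these equal δ_free.
So P = δ_free / [L/(AE) + 1/k] = 2.469 / [ 1900/(145×33×10³) + 1/(7900) ].
P = 2.469 / 0.0005237 = 4715 N.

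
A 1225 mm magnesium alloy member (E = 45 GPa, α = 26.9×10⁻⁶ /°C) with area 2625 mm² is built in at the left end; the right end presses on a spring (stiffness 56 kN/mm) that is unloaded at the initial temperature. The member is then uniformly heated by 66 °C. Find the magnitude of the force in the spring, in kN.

The unrestrained thermal change is αΔT L = 26.9×10⁻⁶ × 66 × 1225 = 2.175 mm.
Let P be the compressive force at the spring. The member shortens elastically by PL/(AE) and the spring compresses by P/k; together these equal δ_free.
P [ L/(AE) + 1/k ] = δ_free → P [ 1225/(2625×45×10³) + 1/(56×10³) ] = 2.175.
P = 2.175 / 2.823×10⁻⁵ = 77050 N.

P ≈ 77 kN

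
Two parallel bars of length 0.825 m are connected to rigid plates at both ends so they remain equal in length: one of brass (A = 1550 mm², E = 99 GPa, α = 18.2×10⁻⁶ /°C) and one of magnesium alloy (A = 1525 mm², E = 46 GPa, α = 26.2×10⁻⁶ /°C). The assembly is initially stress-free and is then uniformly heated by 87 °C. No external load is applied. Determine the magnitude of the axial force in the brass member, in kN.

P ≈ 33.5 kN (tensile in the brass)

The magnesium alloy has the larger α, so on heating it would change length more than the brass if both were free. The rigid plates force a common final length, so the magnesium alloy is put into compression and the brass into tension, with equal and opposite forces P (no external load).
Compatibility of the two members (thermal + elastic change equal): (α₁ − α₂)ΔT = P·[1/(A₁E₁) + 1/(A₂E₂)].
|α₁ − α₂|·ΔT = 8×10⁻⁶ × 87 = 0.000696.
1/(A₁E₁) + 1/(A₂E₂) = 1/(1550×99×10³) + 1/(1525×46×10³) = 2.077×10⁻⁸ N⁻¹.
P = 0.000696 / 2.077×10⁻⁸ = 33510 N = 33.51 kN.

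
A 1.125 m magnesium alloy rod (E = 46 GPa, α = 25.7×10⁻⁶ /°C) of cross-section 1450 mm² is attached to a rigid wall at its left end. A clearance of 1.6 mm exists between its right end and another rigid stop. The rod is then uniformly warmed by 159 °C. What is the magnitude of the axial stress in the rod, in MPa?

Free thermal elongation = αΔT L = 25.7×10⁻⁶ × 159 × 1125 = 4.597 mm.
After closing the 1.6 mm clearance, 4.597 − 1.6 = 2.997 mm of expansion remains to be suppressed by the wall.
So σ = E(δ_free − g)/L = 46×10³ × 2.997/1125 = 122.5 MPa.

σ ≈ 123 MPa (compressive)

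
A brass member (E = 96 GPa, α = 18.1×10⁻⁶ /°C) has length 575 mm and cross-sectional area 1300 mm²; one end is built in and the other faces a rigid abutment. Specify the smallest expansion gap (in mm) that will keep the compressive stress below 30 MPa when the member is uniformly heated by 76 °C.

g ≈ 0.611 mm

With no wall the member would lengthen by αΔT L = 18.1×10⁻⁶ × 76 × 575 = 0.791 mm.
A stress of 30 MPa corresponds to the wall pushing the member back by σL/E = 30×575/(96×10³) = 0.1797 mm.
So the gap has to take up the difference, g_min = δ_free − σL/E = 0.791 − 0.1797 = 0.6113 mm.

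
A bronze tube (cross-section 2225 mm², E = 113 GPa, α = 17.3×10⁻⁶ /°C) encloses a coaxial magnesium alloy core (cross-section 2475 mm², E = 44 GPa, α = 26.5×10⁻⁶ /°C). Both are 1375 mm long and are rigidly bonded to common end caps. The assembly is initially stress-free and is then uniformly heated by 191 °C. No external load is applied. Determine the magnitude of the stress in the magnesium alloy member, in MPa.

σ ≈ 53.9 MPa (compressive)

Both members must finish at the same length. With the larger α, the magnesium alloy tends to over-expand; the plates restrain it, putting the magnesium alloy in compression and the bronze in tension. With no external load the two internal forces are equal and opposite, magnitude P.
Compatibility of the two members (thermal + elastic change equal): (α₁ − α₂)ΔT = P·[1/(A₁E₁) + 1/(A₂E₂)].
|α₁ − α₂|·ΔT = 9.2×10⁻⁶ × 191 = 0.001757.
1/(A₁E₁) + 1/(A₂E₂) = 1/(2225×113×10³) + 1/(2475×44×10³) = 1.316×10⁻⁸ N⁻¹.
So P = 0.001757 / 1.316×10⁻⁸ = 133.5 kN.
σ_{magnesium alloy} = P/A₂ = 133500/2475 = 53.95 MPa, compressive.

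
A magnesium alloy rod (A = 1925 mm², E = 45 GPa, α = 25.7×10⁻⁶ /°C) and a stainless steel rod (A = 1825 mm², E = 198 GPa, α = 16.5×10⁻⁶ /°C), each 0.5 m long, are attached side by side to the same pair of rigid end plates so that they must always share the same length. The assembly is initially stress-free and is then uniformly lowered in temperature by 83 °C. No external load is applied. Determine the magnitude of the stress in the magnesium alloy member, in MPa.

σ ≈ 27.7 MPa (tensile)

The magnesium alloy has the larger α, so on cooling it would change length more than the stainless steel if both were free. The rigid plates force a common final length, so the magnesium alloy is put into tension and the stainless steel into compression, with equal and opposite forces P (no external load).
Equating the net (thermal + elastic) strains gives |α₁ − α₂|·ΔT = P·[1/(A₁E₁) + 1/(A₂E₂)].
|α₁ − α₂|·ΔT = 9.2×10⁻⁶ × 83 = 0.0007636.
1/(A₁E₁) + 1/(A₂E₂) = 1/(1925×45×10³) + 1/(1825×198×10³) = 1.431×10⁻⁸ N⁻¹.
P = 0.0007636 / 1.431×10⁻⁸ = 53360 N = 53.36 kN.
σ_{magnesium alloy} = P/A₁ = 53360/1925 = 27.72 MPa, tensile.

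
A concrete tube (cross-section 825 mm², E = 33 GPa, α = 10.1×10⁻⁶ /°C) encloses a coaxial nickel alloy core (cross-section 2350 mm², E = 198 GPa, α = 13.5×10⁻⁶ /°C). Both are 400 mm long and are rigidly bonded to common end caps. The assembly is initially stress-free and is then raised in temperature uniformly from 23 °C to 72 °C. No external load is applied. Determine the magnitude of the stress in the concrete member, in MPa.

Equilibrium of a rigid end plate with no external load gives equal and opposite internal forces ±P in the two members. Since α_{nickel alloy} > α_{concrete}, heating drives the nickel alloy into compression and the concrete into tension.
Setting the final lengths equal and cancelling L: (α₁ − α₂)ΔT = P/(A₁E₁) + P/(A₂E₂).
|α₁ − α₂|·ΔT = 3.4×10⁻⁶ × 49 = 0.0001666.
1/(A₁E₁) + 1/(A₂E₂) = 1/(825×33×10³) + 1/(2350×198×10³) = 3.888×10⁻⁸ N⁻¹.
So P = 0.0001666 / 3.888×10⁻⁸ = 4.285 kN.
σ_{concrete} = P/A₁ = 4285/825 = 5.194 MPa, tensile.

σ ≈ 5.19 MPa (tensile)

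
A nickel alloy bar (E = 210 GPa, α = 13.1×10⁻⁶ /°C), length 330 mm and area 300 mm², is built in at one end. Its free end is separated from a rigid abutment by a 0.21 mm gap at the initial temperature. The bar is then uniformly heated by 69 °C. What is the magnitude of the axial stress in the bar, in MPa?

Free thermal elongation = αΔT L = 13.1×10⁻⁶ × 69 × 330 = 0.2983 mm.
The gap closes (δ_free > 0.21 mm) and the wall then resists a further 0.2983 − 0.21 = 0.08829 mm of expansion.
So σ = E(δ_free − g)/L = 210×10³ × 0.08829/330 = 56.18 MPa.

σ ≈ 56.2 MPa (compressive)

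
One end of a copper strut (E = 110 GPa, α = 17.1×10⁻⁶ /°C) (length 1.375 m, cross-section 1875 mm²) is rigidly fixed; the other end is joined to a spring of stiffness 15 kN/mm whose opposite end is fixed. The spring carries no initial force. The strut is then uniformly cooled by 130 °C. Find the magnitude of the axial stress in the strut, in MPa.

σ ≈ 22.2 MPa (tensile)

If the spring were absent the strut would shorten by αΔT L = 17.1×10⁻⁶ × 130 × 1375 = 3.057 mm.
With a force P in the spring, the elastic change of the strut is PL/(AE) and that of the spring is P/k; compatibility requires their sum to equal δ_free.
So P = δ_free / [L/(AE) + 1/k] = 3.057 / [ 1375/(1875×110×10³) + 1/(15×10³) ].
P = 3.057 / 7.333×10⁻⁵ = 41680 N.
σ = P/A = 41680/1875 = 22.23 MPa.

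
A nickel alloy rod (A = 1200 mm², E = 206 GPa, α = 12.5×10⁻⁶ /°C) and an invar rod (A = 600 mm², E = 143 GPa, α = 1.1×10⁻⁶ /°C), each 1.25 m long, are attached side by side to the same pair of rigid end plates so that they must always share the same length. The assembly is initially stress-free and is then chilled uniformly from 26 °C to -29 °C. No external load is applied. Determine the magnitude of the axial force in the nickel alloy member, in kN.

P ≈ 39.9 kN (tensile in the nickel alloy)

Both members must finish at the same length. With the larger α, the nickel alloy tends to over-contract; the plates restrain it, putting the nickel alloy in tension and the invar in compression. With no external load the two internal forces are equal and opposite, magnitude P.
Compatibility of the two members (thermal + elastic change equal): (α₁ − α₂)ΔT = P·[1/(A₁E₁) + 1/(A₂E₂)].
|α₁ − α₂|·ΔT = 11.4×10⁻⁶ × 55 = 0.000627.
1/(A₁E₁) + 1/(A₂E₂) = 1/(1200×206×10³) + 1/(600×143×10³) = 1.57×10⁻⁸ N⁻¹.
So P = 0.000627 / 1.57×10⁻⁸ = 39.94 kN.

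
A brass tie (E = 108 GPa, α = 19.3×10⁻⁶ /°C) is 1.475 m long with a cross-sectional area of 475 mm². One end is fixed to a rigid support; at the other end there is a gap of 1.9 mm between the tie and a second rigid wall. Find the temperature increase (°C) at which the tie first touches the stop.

ΔT ≈ 66.7 °C

The gap closes when αΔT L = 1.9 mm, since the tie is still unstressed at that instant.
ΔT = 1.9 / (19.3×10⁻⁶ × 1475) = 66.74 °C.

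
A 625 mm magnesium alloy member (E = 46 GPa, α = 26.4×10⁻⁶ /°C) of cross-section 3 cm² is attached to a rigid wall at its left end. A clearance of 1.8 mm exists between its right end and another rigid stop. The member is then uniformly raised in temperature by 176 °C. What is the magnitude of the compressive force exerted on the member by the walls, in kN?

Unrestrained expansion: δ_free = αΔT L = 26.4×10⁻⁶ × 176 × 625 = 2.904 mm.
The gap closes (δ_free > 1.8 mm) and the wall then resists a further 2.904 − 1.8 = 1.104 mm of expansion.
That suppressed elongation corresponds to σ = E·Δ/L = 46×10³ × 1.104/625 = 81.25 MPa.
P = σA = 81.25 × 300 = 24.38 kN.

P ≈ 24.4 kN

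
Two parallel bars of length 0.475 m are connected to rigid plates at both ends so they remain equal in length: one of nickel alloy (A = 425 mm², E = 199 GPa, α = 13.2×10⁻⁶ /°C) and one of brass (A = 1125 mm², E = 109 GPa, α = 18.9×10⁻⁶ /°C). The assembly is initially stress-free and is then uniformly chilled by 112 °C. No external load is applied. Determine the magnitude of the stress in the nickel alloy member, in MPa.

The brass has the larger α, so on cooling it would change length more than the nickel alloy if both were free. The rigid plates force a common final length, so the brass is put into tension and the nickel alloy into compression, with equal and opposite forces P (no external load).
Compatibility of the two members (thermal + elastic change equal): (α₁ − α₂)ΔT = P·[1/(A₁E₁) + 1/(A₂E₂)].
|α₁ − α₂|·ΔT = 5.7×10⁻⁶ × 112 = 0.0006384.
1/(A₁E₁) + 1/(A₂E₂) = 1/(425×199×10³) + 1/(1125×109×10³) = 1.998×10⁻⁸ N⁻¹.
So P = 0.0006384 / 1.998×10⁻⁸ = 31.95 kN.
σ_{nickel alloy} = P/A₁ = 31950/425 = 75.19 MPa, compressive.

σ ≈ 75.2 MPa (compressive)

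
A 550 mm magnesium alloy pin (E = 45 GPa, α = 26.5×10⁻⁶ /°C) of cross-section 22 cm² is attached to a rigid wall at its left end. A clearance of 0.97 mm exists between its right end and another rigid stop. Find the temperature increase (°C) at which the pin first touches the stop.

ΔT ≈ 66.6 °C

The gap closes when αΔT L = 0.97 mm, since the pin is still unstressed at that instant.
So ΔT = g/(αL) = 0.97/(26.5×10⁻⁶ × 550) = 66.55 °C.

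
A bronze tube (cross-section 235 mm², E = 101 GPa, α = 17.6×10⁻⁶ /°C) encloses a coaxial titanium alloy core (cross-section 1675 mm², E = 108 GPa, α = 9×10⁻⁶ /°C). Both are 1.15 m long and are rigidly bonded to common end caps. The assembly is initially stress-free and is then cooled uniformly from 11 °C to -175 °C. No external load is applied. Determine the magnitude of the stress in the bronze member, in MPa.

Both members must finish at the same length. With the larger α, the bronze tends to over-contract; the plates restrain it, putting the bronze in tension and the titanium alloy in compression. With no external load the two internal forces are equal and opposite, magnitude P.
Equating the net (thermal + elastic) strains gives |α₁ − α₂|·ΔT = P·[1/(A₁E₁) + 1/(A₂E₂)].
|α₁ − α₂|·ΔT = 8.6×10⁻⁶ × 186 = 0.0016.
1/(A₁E₁) + 1/(A₂E₂) = 1/(235×101×10³) + 1/(1675×108×10³) = 4.766×10⁻⁸ N⁻¹.
So P = 0.0016 / 4.766×10⁻⁸ = 33.56 kN.
σ_{bronze} = P/A₁ = 33560/235 = 142.8 MPa, tensile.

σ ≈ 143 MPa (tensile)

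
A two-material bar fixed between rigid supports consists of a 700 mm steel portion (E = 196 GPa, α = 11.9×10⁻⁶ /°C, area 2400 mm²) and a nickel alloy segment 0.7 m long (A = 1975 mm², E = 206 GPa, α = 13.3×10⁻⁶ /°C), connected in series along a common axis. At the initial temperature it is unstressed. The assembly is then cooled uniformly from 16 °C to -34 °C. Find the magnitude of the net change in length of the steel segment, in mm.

|ΔL| ≈ 0.00745 mm

Free thermal contraction of the whole bar: Σ αᵢΔT Lᵢ = 11.9×10⁻⁶×50×700 + 13.3×10⁻⁶×50×700 = 0.882 mm.
The walls prevent any net length change, so an axial force P (same in every segment) develops. Compatibility: P · Σ Lᵢ/(AᵢEᵢ) = δ_free.
The series flexibility is Σ Lᵢ/(AᵢEᵢ) = 700/(2400×196×10³) + 700/(1975×206×10³) = 3.209×10⁻⁶ mm/N.
P = 0.882 / 3.209×10⁻⁶ = 274900 N = 274.9 kN, tensile.
For the steel segment, free thermal change = 11.9×10⁻⁶×50×700 = 0.4165 mm and elastic change from P = 274900×700/(2400×196×10³) = 0.4091 mm; these oppose, so the net change is 0.00745 mm (segment shortens).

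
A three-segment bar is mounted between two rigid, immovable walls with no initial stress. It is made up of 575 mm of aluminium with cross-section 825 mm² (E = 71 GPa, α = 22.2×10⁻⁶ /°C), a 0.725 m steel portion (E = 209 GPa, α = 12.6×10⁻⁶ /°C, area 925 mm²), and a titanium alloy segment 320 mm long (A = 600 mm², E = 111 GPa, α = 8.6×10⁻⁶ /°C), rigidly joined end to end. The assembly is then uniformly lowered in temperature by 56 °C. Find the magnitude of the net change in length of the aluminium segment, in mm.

|ΔL| ≈ 0.0228 mm

Free thermal contraction of the whole bar: Σ αᵢΔT Lᵢ = 22.2×10⁻⁶×56×575 + 12.6×10⁻⁶×56×725 + 8.6×10⁻⁶×56×320 = 1.381 mm.
The walls prevent any net length change, so an axial force P (same in every segment) develops. Compatibility: P · Σ Lᵢ/(AᵢEᵢ) = δ_free.
The series flexibility is Σ Lᵢ/(AᵢEᵢ) = 575/(825×71×10³) + 725/(925×209×10³) + 320/(600×111×10³) = 1.837×10⁻⁵ mm/N.
P = 1.381 / 1.837×10⁻⁵ = 75140 N = 75.14 kN, tensile.
For the aluminium segment, free thermal change = 22.2×10⁻⁶×56×575 = 0.7148 mm and elastic change from P = 75140×575/(825×71×10³) = 0.7377 mm; these oppose, so the net change is 0.0228 mm (segment lengthens).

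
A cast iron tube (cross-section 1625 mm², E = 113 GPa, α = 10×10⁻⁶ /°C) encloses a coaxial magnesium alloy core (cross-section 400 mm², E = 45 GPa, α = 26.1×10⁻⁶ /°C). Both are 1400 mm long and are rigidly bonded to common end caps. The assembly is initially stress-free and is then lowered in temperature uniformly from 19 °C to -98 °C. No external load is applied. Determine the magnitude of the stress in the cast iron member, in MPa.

The magnesium alloy has the larger α, so on cooling it would change length more than the cast iron if both were free. The rigid plates force a common final length, so the magnesium alloy is put into tension and the cast iron into compression, with equal and opposite forces P (no external load).
Equating the net (thermal + elastic) strains gives |α₁ − α₂|·ΔT = P·[1/(A₁E₁) + 1/(A₂E₂)].
|α₁ − α₂|·ΔT = 16.1×10⁻⁶ × 117 = 0.001884.
1/(A₁E₁) + 1/(A₂E₂) = 1/(1625×113×10³) + 1/(400×45×10³) = 6.1×10⁻⁸ N⁻¹.
P = 0.001884 / 6.1×10⁻⁸ = 30880 N = 30.88 kN.
σ_{cast iron} = P/A₁ = 30880/1625 = 19 MPa, compressive.

σ ≈ 19 MPa (compressive)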